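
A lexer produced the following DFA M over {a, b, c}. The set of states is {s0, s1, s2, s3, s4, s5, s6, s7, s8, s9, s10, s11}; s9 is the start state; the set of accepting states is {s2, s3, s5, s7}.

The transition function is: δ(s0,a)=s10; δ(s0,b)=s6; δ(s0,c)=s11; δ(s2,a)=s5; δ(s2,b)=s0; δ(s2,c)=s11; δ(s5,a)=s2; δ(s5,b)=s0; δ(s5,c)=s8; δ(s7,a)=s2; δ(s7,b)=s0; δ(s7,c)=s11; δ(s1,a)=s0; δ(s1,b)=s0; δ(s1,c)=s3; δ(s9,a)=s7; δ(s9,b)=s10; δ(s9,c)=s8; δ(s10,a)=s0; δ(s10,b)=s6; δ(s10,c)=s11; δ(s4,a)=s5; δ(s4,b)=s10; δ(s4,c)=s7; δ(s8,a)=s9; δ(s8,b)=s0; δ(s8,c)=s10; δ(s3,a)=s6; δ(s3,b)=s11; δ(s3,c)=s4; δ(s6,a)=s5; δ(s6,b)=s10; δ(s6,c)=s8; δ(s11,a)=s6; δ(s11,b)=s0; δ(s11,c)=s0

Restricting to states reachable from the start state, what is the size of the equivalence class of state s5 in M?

3

First remove the unreachable states {s1,s3,s4}; 9 states remain.
Initial partition by acceptance: {s2,s5,s7} | {s0,s6,s8,s9,s10,s11}.
On input a, block {s0,s6,s8,s9,s10,s11} splits into {s0,s8,s10,s11} and {s6,s9}.
Refine {s0,s8,s10,s11} on symbol a: members go to different blocks, giving {s0,s10} and {s8,s11}.
Stable partition: {s2,s5,s7} | {s0,s10} | {s6,s9} | {s8,s11} — 4 equivalence classes.
State s5 belongs to the block {s2,s5,s7}, which has 3 states.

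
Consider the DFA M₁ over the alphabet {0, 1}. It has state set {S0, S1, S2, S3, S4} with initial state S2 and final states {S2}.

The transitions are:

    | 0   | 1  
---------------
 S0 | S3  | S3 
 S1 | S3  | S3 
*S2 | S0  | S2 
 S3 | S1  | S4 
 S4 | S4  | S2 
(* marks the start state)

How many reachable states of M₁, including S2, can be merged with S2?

Every state is reachable, so we keep all 5.
Start with accepting vs non-accepting: {S2} | {S0,S1,S3,S4}.
On input 1, block {S0,S1,S3,S4} splits into {S0,S1,S3} and {S4}.
Split {S0,S1,S3} by δ(·,1) → {S0,S1} and {S3}.
The partition is now stable with 4 blocks: {S2} | {S0,S1} | {S4} | {S3}.
State S2 belongs to the block {S2}, which has 1 states.

1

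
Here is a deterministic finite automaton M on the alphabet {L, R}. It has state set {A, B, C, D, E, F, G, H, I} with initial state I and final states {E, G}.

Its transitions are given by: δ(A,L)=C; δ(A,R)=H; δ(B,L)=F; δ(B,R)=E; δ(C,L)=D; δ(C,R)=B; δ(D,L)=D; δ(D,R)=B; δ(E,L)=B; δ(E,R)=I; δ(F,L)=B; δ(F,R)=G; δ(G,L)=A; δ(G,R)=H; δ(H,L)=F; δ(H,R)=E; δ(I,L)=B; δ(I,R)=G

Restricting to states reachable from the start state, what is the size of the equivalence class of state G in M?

1

All states are reachable from the start state.
P0 = {E,G} | {A,B,C,D,F,H,I}.
Split {A,B,C,D,F,H,I} by δ(·,R) → {B,F,H,I} and {A,C,D}.
Refine {E,G} on symbol L: members go to different blocks, giving {E} and {G}.
On input R, block {B,F,H,I} splits into {B,H} and {F,I}.
No further refinement is possible. Final partition (5 blocks): {E} | {B,H} | {A,C,D} | {G} | {F,I}.
State G belongs to the block {G}, which has 1 states.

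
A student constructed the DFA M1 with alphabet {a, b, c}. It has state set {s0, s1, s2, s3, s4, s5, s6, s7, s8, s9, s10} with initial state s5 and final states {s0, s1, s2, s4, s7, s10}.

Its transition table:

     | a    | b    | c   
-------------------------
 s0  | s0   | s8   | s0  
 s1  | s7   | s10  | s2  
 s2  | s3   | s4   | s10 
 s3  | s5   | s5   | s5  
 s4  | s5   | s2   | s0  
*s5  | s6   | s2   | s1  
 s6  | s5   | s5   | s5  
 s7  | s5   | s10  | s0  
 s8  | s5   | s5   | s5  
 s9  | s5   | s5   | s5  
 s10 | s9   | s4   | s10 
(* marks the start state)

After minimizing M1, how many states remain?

6

Every state is reachable, so we keep all 11.
Initial partition by acceptance: {s0,s1,s2,s4,s7,s10} | {s3,s5,s6,s8,s9}.
On input a, block {s0,s1,s2,s4,s7,s10} splits into {s2,s4,s7,s10} and {s0,s1}.
On input c, block {s2,s4,s7,s10} splits into {s2,s10} and {s4,s7}.
On input b, block {s3,s5,s6,s8,s9} splits into {s3,s6,s8,s9} and {s5}.
Split {s0,s1} by δ(·,a) → {s0} and {s1}.
No further refinement is possible. Final partition (6 blocks): {s2,s10} | {s3,s6,s8,s9} | {s0} | {s4,s7} | {s5} | {s1}.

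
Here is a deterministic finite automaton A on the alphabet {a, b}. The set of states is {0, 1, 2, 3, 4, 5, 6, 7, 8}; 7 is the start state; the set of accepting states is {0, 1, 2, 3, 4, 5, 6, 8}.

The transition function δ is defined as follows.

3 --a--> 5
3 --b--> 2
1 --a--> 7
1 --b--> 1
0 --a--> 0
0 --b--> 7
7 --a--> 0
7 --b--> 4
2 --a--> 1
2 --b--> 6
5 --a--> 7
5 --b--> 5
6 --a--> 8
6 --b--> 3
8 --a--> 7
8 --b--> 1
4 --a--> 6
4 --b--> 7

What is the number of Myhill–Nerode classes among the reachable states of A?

5

All states are reachable from the start state.
P0 = {0,1,2,3,4,5,6,8} | {7}.
Refine {0,1,2,3,4,5,6,8} on symbol a: members go to different blocks, giving {0,2,3,4,6} and {1,5,8}.
On input a, block {0,2,3,4,6} splits into {2,3,6} and {0,4}.
Refine {0,4} on symbol a: members go to different blocks, giving {0} and {4}.
No further refinement is possible. Final partition (5 blocks): {2,3,6} | {7} | {1,5,8} | {0} | {4}.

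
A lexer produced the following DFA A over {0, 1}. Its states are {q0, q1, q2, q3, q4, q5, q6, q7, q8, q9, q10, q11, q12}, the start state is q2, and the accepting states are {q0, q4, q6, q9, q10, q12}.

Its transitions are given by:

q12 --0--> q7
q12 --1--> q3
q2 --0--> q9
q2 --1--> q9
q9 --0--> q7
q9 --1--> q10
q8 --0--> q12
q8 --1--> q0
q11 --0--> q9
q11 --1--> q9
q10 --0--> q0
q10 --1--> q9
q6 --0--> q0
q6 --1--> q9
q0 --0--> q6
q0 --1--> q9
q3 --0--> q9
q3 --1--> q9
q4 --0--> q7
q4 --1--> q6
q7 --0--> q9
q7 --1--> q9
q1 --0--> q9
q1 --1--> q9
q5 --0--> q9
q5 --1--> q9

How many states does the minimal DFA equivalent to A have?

States {q1,q3,q4,q5,q8,q11,q12} cannot be reached from the start state, so discard them.
P0 = {q0,q6,q9,q10} | {q2,q7}.
On input 0, block {q0,q6,q9,q10} splits into {q0,q6,q10} and {q9}.
The partition is now stable with 3 blocks: {q0,q6,q10} | {q2,q7} | {q9}.

3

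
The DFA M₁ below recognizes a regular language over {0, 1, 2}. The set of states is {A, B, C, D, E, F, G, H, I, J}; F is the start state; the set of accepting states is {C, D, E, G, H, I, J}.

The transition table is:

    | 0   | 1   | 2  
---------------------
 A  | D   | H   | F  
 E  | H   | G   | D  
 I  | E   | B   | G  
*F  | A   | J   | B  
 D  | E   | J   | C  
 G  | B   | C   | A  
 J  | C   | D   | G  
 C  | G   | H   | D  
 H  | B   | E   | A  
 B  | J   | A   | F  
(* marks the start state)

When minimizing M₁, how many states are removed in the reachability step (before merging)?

1

BFS from F reaches {A, B, C, D, E, F, G, H, J}; the 1 state(s) I are never visited.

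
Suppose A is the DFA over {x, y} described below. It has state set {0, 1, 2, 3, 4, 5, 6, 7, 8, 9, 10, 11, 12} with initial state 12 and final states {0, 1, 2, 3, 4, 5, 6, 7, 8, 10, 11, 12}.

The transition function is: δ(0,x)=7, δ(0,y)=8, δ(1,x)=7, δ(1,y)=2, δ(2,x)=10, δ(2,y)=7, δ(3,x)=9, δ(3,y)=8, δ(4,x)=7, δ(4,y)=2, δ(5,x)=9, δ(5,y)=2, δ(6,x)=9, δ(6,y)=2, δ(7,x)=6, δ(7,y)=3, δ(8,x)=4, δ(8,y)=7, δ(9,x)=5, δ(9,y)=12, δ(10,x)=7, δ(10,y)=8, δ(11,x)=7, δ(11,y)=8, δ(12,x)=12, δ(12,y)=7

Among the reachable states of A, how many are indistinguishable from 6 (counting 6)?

3

States {0,1,11} cannot be reached from the start state, so discard them.
Initial partition by acceptance: {2,3,4,5,6,7,8,10,12} | {9}.
Split {2,3,4,5,6,7,8,10,12} by δ(·,x) → {2,4,7,8,10,12} and {3,5,6}.
Split {2,4,7,8,10,12} by δ(·,x) → {2,4,8,10,12} and {7}.
Split {2,4,8,10,12} by δ(·,x) → {2,8,12} and {4,10}.
Refine {2,8,12} on symbol x: members go to different blocks, giving {2,8} and {12}.
No further refinement is possible. Final partition (6 blocks): {2,8} | {9} | {3,5,6} | {7} | {4,10} | {12}.
State 6 belongs to the block {3,5,6}, which has 3 states.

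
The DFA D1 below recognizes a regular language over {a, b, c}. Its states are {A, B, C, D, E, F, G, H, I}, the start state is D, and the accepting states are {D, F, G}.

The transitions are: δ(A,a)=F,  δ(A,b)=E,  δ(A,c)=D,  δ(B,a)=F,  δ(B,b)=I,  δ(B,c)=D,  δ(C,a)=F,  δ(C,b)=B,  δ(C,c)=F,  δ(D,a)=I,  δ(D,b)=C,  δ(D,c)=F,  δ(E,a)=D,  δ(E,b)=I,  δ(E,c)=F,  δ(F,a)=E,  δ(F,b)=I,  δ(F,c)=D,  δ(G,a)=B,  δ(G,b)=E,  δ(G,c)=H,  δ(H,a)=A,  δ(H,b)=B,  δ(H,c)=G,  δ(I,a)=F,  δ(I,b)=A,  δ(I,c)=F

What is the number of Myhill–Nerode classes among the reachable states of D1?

Reachable states from the start: {A,B,C,D,E,F,I}. Unreachable: {G,H} — drop them.
Initial partition by acceptance: {D,F} | {A,B,C,E,I}.
No further refinement is possible. Final partition (2 blocks): {D,F} | {A,B,C,E,I}.

2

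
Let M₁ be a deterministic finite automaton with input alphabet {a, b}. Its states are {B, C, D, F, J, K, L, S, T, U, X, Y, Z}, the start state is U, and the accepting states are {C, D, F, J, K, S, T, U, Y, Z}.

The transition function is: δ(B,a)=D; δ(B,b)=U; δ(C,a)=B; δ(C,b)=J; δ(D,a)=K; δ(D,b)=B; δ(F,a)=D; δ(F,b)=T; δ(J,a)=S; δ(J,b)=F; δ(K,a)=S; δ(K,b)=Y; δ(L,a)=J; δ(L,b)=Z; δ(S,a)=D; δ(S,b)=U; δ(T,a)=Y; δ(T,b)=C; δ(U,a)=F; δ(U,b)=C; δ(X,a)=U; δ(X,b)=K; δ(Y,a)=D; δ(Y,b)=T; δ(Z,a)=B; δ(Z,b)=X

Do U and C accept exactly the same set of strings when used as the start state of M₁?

States {L,X,Z} cannot be reached from the start state, so discard them.
Initial partition by acceptance: {C,D,F,J,K,S,T,U,Y} | {B}.
On input a, block {C,D,F,J,K,S,T,U,Y} splits into {D,F,J,K,S,T,U,Y} and {C}.
On input b, block {D,F,J,K,S,T,U,Y} splits into {F,J,K,S,Y} and {T,U} and {D}.
On input a, block {F,J,K,S,Y} splits into {F,S,Y} and {J,K}.
The partition is now stable with 6 blocks: {F,S,Y} | {B} | {C} | {T,U} | {D} | {J,K}.
U and C end up in different blocks, so they are distinguishable. For instance, the string 'a' is accepted from only U.

No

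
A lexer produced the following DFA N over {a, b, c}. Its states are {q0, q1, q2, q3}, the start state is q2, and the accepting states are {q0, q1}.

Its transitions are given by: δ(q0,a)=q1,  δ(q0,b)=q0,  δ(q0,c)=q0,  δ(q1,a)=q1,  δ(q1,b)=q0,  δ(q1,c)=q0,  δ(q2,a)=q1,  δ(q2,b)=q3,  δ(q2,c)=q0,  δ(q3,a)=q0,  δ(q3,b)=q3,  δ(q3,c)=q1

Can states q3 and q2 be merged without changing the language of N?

Yes

Every state is reachable, so we keep all 4.
Start with accepting vs non-accepting: {q0,q1} | {q2,q3}.
No further refinement is possible. Final partition (2 blocks): {q0,q1} | {q2,q3}.
q3 and q2 lie in the same block of the stable partition, so they are equivalent — no string distinguishes them.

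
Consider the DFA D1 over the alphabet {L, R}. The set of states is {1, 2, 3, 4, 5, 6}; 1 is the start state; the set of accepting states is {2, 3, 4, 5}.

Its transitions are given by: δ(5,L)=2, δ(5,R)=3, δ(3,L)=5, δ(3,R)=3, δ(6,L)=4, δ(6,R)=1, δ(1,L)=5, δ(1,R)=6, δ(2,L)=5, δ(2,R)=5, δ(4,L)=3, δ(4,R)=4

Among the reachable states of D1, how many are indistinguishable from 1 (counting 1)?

2

All states are reachable from the start state.
P0 = {2,3,4,5} | {1,6}.
No further refinement is possible. Final partition (2 blocks): {2,3,4,5} | {1,6}.
The equivalence class containing 1 is {1,6}, of size 2.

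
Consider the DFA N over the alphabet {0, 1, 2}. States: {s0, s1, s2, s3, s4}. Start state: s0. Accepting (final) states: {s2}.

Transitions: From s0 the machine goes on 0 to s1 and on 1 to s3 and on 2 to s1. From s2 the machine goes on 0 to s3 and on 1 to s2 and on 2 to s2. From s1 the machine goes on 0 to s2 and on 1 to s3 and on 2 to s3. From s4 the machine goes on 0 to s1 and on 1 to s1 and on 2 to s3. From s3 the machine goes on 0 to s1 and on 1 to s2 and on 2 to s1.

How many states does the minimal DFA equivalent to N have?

First remove the unreachable states {s4}; 4 states remain.
P0 = {s2} | {s0,s1,s3}.
Split {s0,s1,s3} by δ(·,0) → {s0,s3} and {s1}.
Split {s0,s3} by δ(·,1) → {s0} and {s3}.
The partition is now stable with 4 blocks: {s2} | {s0} | {s1} | {s3}.

4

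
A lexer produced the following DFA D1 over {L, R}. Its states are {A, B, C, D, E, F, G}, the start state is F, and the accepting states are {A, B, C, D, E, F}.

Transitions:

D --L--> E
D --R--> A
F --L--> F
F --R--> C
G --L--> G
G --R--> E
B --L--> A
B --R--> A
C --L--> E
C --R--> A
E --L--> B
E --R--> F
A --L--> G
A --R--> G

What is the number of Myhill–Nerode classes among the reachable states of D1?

States {D} cannot be reached from the start state, so discard them.
Initial partition by acceptance: {A,B,C,E,F} | {G}.
Refine {A,B,C,E,F} on symbol L: members go to different blocks, giving {B,C,E,F} and {A}.
Split {B,C,E,F} by δ(·,L) → {C,E,F} and {B}.
Split {C,E,F} by δ(·,L) → {C,F} and {E}.
Split {C,F} by δ(·,L) → {C} and {F}.
The partition is now stable with 6 blocks: {C} | {G} | {A} | {B} | {E} | {F}.

6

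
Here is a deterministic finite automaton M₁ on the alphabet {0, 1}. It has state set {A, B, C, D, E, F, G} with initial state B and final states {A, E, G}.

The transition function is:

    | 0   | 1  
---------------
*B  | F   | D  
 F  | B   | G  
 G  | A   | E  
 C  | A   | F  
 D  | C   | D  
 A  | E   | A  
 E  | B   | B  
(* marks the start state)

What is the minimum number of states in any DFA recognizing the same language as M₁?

7

Initial partition by acceptance: {A,E,G} | {B,C,D,F}.
Refine {A,E,G} on symbol 0: members go to different blocks, giving {A,G} and {E}.
On input 0, block {A,G} splits into {A} and {G}.
Refine {B,C,D,F} on symbol 0: members go to different blocks, giving {B,D,F} and {C}.
On input 0, block {B,D,F} splits into {B,F} and {D}.
Refine {B,F} on symbol 1: members go to different blocks, giving {B} and {F}.
Stable partition: {A} | {B} | {E} | {G} | {C} | {D} | {F} — 7 equivalence classes.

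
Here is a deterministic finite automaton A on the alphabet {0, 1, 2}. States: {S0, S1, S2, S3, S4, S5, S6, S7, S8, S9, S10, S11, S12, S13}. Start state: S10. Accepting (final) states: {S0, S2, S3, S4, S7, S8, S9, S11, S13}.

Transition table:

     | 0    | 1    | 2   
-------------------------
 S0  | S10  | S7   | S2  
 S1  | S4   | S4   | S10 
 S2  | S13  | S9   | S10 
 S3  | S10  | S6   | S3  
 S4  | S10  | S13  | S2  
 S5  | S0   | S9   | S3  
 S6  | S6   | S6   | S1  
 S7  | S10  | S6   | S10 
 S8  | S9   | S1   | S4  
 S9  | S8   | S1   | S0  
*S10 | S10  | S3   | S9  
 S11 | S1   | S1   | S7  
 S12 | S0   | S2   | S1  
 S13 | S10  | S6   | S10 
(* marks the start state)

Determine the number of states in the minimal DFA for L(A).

First remove the unreachable states {S5,S11,S12}; 11 states remain.
Start with accepting vs non-accepting: {S0,S2,S3,S4,S7,S8,S9,S13} | {S1,S6,S10}.
On input 0, block {S0,S2,S3,S4,S7,S8,S9,S13} splits into {S0,S3,S4,S7,S13} and {S2,S8,S9}.
Split {S0,S3,S4,S7,S13} by δ(·,1) → {S3,S7,S13} and {S0,S4}.
Split {S3,S7,S13} by δ(·,2) → {S7,S13} and {S3}.
Refine {S1,S6,S10} on symbol 0: members go to different blocks, giving {S6,S10} and {S1}.
Refine {S6,S10} on symbol 1: members go to different blocks, giving {S6} and {S10}.
Refine {S2,S8,S9} on symbol 0: members go to different blocks, giving {S8,S9} and {S2}.
The partition is now stable with 8 blocks: {S7,S13} | {S6} | {S8,S9} | {S0,S4} | {S3} | {S1} | {S10} | {S2}.

8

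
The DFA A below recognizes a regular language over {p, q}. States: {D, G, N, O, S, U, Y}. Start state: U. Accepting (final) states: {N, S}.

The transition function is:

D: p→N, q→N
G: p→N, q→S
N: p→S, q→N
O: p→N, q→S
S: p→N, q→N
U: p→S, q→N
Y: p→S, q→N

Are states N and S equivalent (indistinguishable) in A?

Yes

First remove the unreachable states {D,G,O,Y}; 3 states remain.
Initial partition by acceptance: {N,S} | {U}.
Stable partition: {N,S} | {U} — 2 equivalence classes.
N and S lie in the same block of the stable partition, so they are equivalent — no string distinguishes them.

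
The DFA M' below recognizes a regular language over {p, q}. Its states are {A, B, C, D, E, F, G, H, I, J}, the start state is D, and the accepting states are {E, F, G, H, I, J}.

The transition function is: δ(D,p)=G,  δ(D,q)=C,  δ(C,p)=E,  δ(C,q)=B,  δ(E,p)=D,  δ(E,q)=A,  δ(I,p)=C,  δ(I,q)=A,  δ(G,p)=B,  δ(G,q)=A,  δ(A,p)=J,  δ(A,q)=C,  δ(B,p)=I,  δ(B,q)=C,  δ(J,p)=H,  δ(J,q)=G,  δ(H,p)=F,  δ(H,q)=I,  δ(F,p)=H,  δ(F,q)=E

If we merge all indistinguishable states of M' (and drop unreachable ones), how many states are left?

4

Start with accepting vs non-accepting: {E,F,G,H,I,J} | {A,B,C,D}.
Refine {E,F,G,H,I,J} on symbol p: members go to different blocks, giving {E,G,I} and {F,H,J}.
Refine {A,B,C,D} on symbol p: members go to different blocks, giving {B,C,D} and {A}.
No further refinement is possible. Final partition (4 blocks): {E,G,I} | {B,C,D} | {F,H,J} | {A}.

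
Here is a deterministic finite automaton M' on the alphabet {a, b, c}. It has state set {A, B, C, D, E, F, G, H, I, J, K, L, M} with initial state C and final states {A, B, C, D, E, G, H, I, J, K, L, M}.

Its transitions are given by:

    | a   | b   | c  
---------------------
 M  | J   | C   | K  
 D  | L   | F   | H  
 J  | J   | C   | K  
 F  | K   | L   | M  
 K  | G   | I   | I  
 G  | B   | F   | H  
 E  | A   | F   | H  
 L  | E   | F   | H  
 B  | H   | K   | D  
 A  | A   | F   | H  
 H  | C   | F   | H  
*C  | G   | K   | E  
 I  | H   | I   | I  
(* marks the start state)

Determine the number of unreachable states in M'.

0

Exploring from C, all states are eventually visited, so none are unreachable.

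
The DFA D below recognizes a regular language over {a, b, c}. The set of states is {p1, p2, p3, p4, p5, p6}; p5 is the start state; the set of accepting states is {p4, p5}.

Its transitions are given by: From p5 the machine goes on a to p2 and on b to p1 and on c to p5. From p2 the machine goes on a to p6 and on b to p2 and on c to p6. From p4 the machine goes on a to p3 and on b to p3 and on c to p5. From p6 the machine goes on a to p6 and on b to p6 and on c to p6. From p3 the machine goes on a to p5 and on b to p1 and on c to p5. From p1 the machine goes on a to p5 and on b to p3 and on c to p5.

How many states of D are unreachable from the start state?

BFS from p5 reaches {p1, p2, p3, p5, p6}; the 1 state(s) p4 are never visited.

1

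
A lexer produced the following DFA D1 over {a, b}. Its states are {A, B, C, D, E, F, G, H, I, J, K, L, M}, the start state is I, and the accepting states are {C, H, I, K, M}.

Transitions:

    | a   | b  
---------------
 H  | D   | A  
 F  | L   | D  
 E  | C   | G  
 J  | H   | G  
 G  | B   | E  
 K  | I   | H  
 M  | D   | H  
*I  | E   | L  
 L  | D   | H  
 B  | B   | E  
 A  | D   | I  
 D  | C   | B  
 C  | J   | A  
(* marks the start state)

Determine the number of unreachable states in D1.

BFS from I reaches {A, B, C, D, E, G, H, I, J, L}; the 3 state(s) F, K, M are never visited.

3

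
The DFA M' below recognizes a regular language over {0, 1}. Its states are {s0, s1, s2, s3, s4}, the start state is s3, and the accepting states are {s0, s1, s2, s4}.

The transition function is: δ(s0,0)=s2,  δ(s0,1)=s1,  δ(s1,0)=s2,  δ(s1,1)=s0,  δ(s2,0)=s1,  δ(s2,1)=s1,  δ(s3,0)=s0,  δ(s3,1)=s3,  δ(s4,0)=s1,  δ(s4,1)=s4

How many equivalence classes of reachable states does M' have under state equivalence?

2

States {s4} cannot be reached from the start state, so discard them.
P0 = {s0,s1,s2} | {s3}.
Stable partition: {s0,s1,s2} | {s3} — 2 equivalence classes.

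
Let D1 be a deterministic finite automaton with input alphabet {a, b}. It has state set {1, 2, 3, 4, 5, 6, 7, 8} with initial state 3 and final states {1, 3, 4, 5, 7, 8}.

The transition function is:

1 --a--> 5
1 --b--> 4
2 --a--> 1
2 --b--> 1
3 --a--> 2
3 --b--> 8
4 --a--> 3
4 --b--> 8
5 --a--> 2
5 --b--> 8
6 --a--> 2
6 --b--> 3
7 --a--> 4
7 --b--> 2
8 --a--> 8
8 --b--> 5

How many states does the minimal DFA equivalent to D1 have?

5

States {6,7} cannot be reached from the start state, so discard them.
Start with accepting vs non-accepting: {1,3,4,5,8} | {2}.
On input a, block {1,3,4,5,8} splits into {1,4,8} and {3,5}.
On input a, block {1,4,8} splits into {1,4} and {8}.
On input b, block {1,4} splits into {1} and {4}.
Stable partition: {1} | {2} | {3,5} | {8} | {4} — 5 equivalence classes.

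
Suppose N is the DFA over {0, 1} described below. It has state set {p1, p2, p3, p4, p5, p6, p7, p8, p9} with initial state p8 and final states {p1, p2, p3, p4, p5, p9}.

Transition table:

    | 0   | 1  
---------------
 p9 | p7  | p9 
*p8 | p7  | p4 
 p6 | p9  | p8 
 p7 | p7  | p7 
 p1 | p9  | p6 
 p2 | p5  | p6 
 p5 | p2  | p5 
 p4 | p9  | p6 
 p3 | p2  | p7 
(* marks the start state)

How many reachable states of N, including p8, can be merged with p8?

First remove the unreachable states {p1,p2,p3,p5}; 5 states remain.
Start with accepting vs non-accepting: {p4,p9} | {p6,p7,p8}.
Split {p4,p9} by δ(·,0) → {p4} and {p9}.
Split {p6,p7,p8} by δ(·,0) → {p7,p8} and {p6}.
Split {p7,p8} by δ(·,1) → {p7} and {p8}.
Stable partition: {p4} | {p7} | {p9} | {p6} | {p8} — 5 equivalence classes.
State p8 belongs to the block {p8}, which has 1 states.

1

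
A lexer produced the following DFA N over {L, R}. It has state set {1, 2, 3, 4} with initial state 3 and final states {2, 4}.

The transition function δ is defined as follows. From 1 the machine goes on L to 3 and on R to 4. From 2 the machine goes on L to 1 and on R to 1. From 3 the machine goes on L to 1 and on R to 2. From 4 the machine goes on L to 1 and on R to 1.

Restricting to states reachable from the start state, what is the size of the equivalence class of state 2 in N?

2

Start with accepting vs non-accepting: {2,4} | {1,3}.
The partition is now stable with 2 blocks: {2,4} | {1,3}.
State 2 belongs to the block {2,4}, which has 2 states.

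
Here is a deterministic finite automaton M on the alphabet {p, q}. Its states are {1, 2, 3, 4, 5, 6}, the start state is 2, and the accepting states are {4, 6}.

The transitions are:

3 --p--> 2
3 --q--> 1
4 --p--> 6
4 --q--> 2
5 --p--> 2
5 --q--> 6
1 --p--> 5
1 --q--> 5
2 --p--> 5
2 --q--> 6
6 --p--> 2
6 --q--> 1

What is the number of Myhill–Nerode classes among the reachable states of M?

Reachable states from the start: {1,2,5,6}. Unreachable: {3,4} — drop them.
Start with accepting vs non-accepting: {6} | {1,2,5}.
Split {1,2,5} by δ(·,q) → {2,5} and {1}.
Stable partition: {6} | {2,5} | {1} — 3 equivalence classes.

3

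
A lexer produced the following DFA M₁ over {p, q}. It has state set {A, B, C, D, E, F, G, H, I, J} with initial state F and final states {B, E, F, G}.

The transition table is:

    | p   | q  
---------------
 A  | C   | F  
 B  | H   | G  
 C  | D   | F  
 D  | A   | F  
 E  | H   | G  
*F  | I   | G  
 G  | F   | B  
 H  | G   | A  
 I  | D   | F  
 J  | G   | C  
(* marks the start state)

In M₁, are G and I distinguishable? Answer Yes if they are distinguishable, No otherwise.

Yes

States {E,J} cannot be reached from the start state, so discard them.
Initial partition by acceptance: {B,F,G} | {A,C,D,H,I}.
Split {B,F,G} by δ(·,p) → {B,F} and {G}.
On input p, block {A,C,D,H,I} splits into {A,C,D,I} and {H}.
Split {B,F} by δ(·,p) → {B} and {F}.
Stable partition: {B} | {A,C,D,I} | {G} | {H} | {F} — 5 equivalence classes.
G and I end up in different blocks, so they are distinguishable. For instance, the string 'ε' is accepted from only G.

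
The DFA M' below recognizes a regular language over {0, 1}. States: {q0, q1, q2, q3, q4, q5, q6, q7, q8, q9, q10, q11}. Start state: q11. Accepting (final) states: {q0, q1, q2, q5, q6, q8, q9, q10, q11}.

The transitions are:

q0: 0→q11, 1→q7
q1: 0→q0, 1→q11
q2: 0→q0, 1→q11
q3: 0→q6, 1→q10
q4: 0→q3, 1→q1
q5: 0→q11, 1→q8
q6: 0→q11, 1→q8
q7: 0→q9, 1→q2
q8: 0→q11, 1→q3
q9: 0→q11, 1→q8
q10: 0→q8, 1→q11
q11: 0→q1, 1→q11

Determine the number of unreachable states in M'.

Starting at q11 and following transitions, the reachable set is {q0, q1, q2, q3, q6, q7, q8, q9, q10, q11}. That leaves q4, q5 unreachable — 2 in total.

2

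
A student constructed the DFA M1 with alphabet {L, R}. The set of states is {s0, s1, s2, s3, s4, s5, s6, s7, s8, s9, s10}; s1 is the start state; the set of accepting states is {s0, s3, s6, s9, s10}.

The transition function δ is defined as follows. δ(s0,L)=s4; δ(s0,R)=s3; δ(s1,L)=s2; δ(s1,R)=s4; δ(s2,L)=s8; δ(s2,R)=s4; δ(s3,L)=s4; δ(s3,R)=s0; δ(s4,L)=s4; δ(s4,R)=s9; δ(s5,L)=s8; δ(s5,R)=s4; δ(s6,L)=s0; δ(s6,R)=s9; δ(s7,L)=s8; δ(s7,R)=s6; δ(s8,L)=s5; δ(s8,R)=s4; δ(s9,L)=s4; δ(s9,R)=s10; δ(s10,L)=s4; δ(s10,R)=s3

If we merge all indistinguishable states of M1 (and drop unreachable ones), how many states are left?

3

First remove the unreachable states {s6,s7}; 9 states remain.
Initial partition by acceptance: {s0,s3,s9,s10} | {s1,s2,s4,s5,s8}.
Refine {s1,s2,s4,s5,s8} on symbol R: members go to different blocks, giving {s1,s2,s5,s8} and {s4}.
No further refinement is possible. Final partition (3 blocks): {s0,s3,s9,s10} | {s1,s2,s5,s8} | {s4}.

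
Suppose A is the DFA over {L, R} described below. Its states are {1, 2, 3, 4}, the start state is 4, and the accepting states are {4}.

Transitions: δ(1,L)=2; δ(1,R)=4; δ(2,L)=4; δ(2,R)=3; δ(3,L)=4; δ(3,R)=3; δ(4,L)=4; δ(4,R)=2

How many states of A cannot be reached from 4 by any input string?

No path from 4 leads to 1; the other 3 states are all reachable.

1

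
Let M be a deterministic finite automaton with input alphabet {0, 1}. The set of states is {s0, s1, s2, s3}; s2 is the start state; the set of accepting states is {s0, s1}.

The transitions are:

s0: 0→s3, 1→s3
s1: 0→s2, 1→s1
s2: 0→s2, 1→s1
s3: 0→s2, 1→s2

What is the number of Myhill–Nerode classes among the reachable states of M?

Reachable states from the start: {s1,s2}. Unreachable: {s0,s3} — drop them.
Initial partition by acceptance: {s1} | {s2}.
Stable partition: {s1} | {s2} — 2 equivalence classes.

2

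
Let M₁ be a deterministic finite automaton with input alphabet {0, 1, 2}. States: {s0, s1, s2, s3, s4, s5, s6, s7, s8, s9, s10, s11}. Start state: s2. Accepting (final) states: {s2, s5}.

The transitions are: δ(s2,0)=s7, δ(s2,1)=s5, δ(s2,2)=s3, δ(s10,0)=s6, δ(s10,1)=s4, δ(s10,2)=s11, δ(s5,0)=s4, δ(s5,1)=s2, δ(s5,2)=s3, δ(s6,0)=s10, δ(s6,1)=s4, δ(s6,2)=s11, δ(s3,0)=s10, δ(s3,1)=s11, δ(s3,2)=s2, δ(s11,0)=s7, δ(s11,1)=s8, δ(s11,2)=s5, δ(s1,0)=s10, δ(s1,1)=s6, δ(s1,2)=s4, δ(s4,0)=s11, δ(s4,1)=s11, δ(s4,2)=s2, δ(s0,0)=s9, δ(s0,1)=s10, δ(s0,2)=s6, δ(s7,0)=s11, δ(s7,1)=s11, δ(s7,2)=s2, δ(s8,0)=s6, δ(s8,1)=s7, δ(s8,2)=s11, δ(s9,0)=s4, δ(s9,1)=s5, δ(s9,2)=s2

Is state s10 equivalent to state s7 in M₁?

Reachable states from the start: {s2,s3,s4,s5,s6,s7,s8,s10,s11}. Unreachable: {s0,s1,s9} — drop them.
P0 = {s2,s5} | {s3,s4,s6,s7,s8,s10,s11}.
Split {s3,s4,s6,s7,s8,s10,s11} by δ(·,2) → {s3,s4,s7,s11} and {s6,s8,s10}.
Refine {s3,s4,s7,s11} on symbol 0: members go to different blocks, giving {s4,s7,s11} and {s3}.
Refine {s4,s7,s11} on symbol 1: members go to different blocks, giving {s4,s7} and {s11}.
No further refinement is possible. Final partition (5 blocks): {s2,s5} | {s4,s7} | {s6,s8,s10} | {s3} | {s11}.
s10 and s7 end up in different blocks, so they are distinguishable. For instance, the string '2' is accepted from only s7.

No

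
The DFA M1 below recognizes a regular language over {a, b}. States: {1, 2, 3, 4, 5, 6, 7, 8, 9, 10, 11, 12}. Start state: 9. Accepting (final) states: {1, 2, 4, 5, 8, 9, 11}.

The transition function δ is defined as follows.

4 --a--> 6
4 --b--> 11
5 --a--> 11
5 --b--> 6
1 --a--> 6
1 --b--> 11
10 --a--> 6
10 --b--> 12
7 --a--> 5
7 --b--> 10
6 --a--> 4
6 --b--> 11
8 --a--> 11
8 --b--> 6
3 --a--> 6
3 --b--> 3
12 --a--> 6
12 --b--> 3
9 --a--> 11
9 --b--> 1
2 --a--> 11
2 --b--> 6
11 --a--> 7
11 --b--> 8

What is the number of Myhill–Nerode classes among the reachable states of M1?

First remove the unreachable states {2}; 11 states remain.
P0 = {1,4,5,8,9,11} | {3,6,7,10,12}.
On input a, block {1,4,5,8,9,11} splits into {1,4,11} and {5,8,9}.
On input b, block {1,4,11} splits into {1,4} and {11}.
On input a, block {3,6,7,10,12} splits into {3,10,12} and {6} and {7}.
Split {5,8,9} by δ(·,b) → {5,8} and {9}.
No further refinement is possible. Final partition (7 blocks): {1,4} | {3,10,12} | {5,8} | {11} | {6} | {7} | {9}.

7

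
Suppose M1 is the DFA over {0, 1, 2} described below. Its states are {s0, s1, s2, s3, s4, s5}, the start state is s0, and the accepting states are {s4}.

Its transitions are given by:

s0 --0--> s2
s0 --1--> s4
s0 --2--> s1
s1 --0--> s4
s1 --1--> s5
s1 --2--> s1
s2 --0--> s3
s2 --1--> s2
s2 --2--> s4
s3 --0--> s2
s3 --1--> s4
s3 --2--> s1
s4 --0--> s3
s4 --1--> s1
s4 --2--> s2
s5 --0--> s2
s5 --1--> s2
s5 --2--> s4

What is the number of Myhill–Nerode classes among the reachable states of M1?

5

P0 = {s4} | {s0,s1,s2,s3,s5}.
Refine {s0,s1,s2,s3,s5} on symbol 0: members go to different blocks, giving {s0,s2,s3,s5} and {s1}.
Refine {s0,s2,s3,s5} on symbol 1: members go to different blocks, giving {s0,s3} and {s2,s5}.
Split {s2,s5} by δ(·,0) → {s2} and {s5}.
The partition is now stable with 5 blocks: {s4} | {s0,s3} | {s1} | {s2} | {s5}.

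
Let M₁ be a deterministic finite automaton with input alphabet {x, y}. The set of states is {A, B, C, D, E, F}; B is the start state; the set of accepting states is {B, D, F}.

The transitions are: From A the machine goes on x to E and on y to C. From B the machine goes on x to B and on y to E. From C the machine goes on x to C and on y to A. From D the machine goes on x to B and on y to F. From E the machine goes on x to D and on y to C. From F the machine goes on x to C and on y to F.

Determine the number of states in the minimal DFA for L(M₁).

6

P0 = {B,D,F} | {A,C,E}.
On input x, block {B,D,F} splits into {B,D} and {F}.
Split {B,D} by δ(·,y) → {B} and {D}.
On input x, block {A,C,E} splits into {A,C} and {E}.
Split {A,C} by δ(·,x) → {A} and {C}.
The partition is now stable with 6 blocks: {B} | {A} | {F} | {D} | {E} | {C}.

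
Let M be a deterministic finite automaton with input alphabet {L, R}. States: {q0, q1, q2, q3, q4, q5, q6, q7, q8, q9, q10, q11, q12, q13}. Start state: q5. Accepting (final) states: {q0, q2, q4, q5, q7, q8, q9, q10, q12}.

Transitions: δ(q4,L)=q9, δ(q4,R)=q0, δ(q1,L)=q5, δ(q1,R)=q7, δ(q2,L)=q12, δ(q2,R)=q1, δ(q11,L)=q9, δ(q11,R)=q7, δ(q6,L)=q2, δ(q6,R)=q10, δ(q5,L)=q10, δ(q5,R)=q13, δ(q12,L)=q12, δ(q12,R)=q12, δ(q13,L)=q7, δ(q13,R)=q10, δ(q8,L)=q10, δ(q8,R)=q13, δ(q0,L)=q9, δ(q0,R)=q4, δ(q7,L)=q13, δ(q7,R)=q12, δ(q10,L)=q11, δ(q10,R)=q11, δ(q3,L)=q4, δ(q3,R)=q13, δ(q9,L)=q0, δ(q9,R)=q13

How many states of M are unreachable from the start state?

BFS from q5 reaches {q0, q4, q5, q7, q9, q10, q11, q12, q13}; the 5 state(s) q1, q2, q3, q6, q8 are never visited.

5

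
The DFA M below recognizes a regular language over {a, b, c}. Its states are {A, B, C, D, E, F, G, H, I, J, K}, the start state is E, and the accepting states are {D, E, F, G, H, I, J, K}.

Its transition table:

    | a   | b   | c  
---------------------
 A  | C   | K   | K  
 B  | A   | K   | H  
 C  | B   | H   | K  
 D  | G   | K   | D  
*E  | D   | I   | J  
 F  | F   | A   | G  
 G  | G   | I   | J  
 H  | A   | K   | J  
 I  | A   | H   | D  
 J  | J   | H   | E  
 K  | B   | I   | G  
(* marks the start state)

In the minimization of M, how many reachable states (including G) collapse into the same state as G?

First remove the unreachable states {F}; 10 states remain.
Initial partition by acceptance: {D,E,G,H,I,J,K} | {A,B,C}.
Refine {D,E,G,H,I,J,K} on symbol a: members go to different blocks, giving {D,E,G,J} and {H,I,K}.
No further refinement is possible. Final partition (3 blocks): {D,E,G,J} | {A,B,C} | {H,I,K}.
The equivalence class containing G is {D,E,G,J}, of size 4.

4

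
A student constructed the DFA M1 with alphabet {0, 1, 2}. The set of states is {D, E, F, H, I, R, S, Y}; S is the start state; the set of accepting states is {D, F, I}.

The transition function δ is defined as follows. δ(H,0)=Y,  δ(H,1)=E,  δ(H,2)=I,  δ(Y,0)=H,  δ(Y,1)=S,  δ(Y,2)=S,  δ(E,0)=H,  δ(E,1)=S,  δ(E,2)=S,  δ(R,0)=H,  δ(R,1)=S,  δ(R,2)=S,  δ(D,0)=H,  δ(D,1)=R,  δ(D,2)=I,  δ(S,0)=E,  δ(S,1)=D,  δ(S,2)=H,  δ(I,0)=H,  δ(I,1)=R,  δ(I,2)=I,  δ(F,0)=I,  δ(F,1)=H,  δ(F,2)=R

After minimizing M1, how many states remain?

First remove the unreachable states {F}; 7 states remain.
Start with accepting vs non-accepting: {D,I} | {E,H,R,S,Y}.
Split {E,H,R,S,Y} by δ(·,1) → {E,H,R,Y} and {S}.
Refine {E,H,R,Y} on symbol 1: members go to different blocks, giving {E,R,Y} and {H}.
Stable partition: {D,I} | {E,R,Y} | {S} | {H} — 4 equivalence classes.

4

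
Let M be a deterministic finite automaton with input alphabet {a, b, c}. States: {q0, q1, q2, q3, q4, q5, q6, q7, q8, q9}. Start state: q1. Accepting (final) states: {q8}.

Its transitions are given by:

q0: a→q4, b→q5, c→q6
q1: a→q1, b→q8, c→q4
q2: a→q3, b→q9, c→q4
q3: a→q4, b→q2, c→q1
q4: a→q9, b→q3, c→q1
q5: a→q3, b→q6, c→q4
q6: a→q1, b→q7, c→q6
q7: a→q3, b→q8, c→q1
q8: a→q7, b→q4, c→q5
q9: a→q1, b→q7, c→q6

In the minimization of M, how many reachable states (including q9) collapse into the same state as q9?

Reachable states from the start: {q1,q2,q3,q4,q5,q6,q7,q8,q9}. Unreachable: {q0} — drop them.
Initial partition by acceptance: {q8} | {q1,q2,q3,q4,q5,q6,q7,q9}.
Refine {q1,q2,q3,q4,q5,q6,q7,q9} on symbol b: members go to different blocks, giving {q2,q3,q4,q5,q6,q9} and {q1,q7}.
Refine {q2,q3,q4,q5,q6,q9} on symbol a: members go to different blocks, giving {q2,q3,q4,q5} and {q6,q9}.
Refine {q2,q3,q4,q5} on symbol a: members go to different blocks, giving {q2,q3,q5} and {q4}.
Split {q2,q3,q5} by δ(·,a) → {q2,q5} and {q3}.
Split {q1,q7} by δ(·,a) → {q1} and {q7}.
Stable partition: {q8} | {q2,q5} | {q1} | {q6,q9} | {q4} | {q3} | {q7} — 7 equivalence classes.
State q9 belongs to the block {q6,q9}, which has 2 states.

2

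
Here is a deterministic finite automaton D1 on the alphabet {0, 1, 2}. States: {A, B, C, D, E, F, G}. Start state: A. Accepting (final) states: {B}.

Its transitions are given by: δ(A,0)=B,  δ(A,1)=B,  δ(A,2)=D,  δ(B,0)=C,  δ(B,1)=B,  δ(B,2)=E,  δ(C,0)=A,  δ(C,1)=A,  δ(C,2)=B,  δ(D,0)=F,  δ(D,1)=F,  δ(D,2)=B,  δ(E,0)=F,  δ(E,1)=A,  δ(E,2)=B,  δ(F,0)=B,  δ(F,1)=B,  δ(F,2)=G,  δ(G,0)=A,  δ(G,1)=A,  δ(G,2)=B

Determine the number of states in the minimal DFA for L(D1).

All states are reachable from the start state.
P0 = {B} | {A,C,D,E,F,G}.
Refine {A,C,D,E,F,G} on symbol 0: members go to different blocks, giving {C,D,E,G} and {A,F}.
No further refinement is possible. Final partition (3 blocks): {B} | {C,D,E,G} | {A,F}.

3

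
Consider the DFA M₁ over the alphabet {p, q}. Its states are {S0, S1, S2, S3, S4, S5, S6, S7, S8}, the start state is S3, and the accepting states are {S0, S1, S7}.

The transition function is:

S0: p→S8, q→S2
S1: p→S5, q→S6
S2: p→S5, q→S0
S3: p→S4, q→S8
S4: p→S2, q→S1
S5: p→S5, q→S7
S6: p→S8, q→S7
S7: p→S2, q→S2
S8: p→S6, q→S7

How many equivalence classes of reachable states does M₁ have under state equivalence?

3

P0 = {S0,S1,S7} | {S2,S3,S4,S5,S6,S8}.
Refine {S2,S3,S4,S5,S6,S8} on symbol q: members go to different blocks, giving {S2,S4,S5,S6,S8} and {S3}.
No further refinement is possible. Final partition (3 blocks): {S0,S1,S7} | {S2,S4,S5,S6,S8} | {S3}.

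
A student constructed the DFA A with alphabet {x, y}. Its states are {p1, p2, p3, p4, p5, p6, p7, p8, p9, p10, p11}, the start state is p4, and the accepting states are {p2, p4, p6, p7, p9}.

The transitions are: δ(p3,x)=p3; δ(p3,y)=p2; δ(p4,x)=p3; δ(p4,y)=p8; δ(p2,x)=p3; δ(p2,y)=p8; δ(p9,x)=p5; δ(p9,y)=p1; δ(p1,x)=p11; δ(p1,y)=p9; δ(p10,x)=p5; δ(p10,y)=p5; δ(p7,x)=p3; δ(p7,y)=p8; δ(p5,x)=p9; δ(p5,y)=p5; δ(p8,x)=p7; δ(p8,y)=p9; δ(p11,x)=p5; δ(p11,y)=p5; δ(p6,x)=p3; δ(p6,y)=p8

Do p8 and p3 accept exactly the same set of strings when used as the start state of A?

States {p6,p10} cannot be reached from the start state, so discard them.
Start with accepting vs non-accepting: {p2,p4,p7,p9} | {p1,p3,p5,p8,p11}.
On input x, block {p1,p3,p5,p8,p11} splits into {p1,p3,p11} and {p5,p8}.
On input x, block {p2,p4,p7,p9} splits into {p2,p4,p7} and {p9}.
Refine {p1,p3,p11} on symbol x: members go to different blocks, giving {p1,p3} and {p11}.
Split {p1,p3} by δ(·,x) → {p1} and {p3}.
Split {p5,p8} by δ(·,x) → {p5} and {p8}.
The partition is now stable with 7 blocks: {p2,p4,p7} | {p1} | {p5} | {p9} | {p11} | {p3} | {p8}.
p8 and p3 end up in different blocks, so they are distinguishable. For instance, the string 'x' is accepted from only p8.

No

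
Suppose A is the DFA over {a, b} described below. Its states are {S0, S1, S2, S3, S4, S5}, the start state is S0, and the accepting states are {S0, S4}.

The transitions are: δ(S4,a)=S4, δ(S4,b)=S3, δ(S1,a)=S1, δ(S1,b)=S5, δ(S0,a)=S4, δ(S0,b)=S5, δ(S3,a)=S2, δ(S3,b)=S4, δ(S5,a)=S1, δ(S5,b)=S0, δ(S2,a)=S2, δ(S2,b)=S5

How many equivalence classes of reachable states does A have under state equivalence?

3

All states are reachable from the start state.
Initial partition by acceptance: {S0,S4} | {S1,S2,S3,S5}.
On input b, block {S1,S2,S3,S5} splits into {S1,S2} and {S3,S5}.
No further refinement is possible. Final partition (3 blocks): {S0,S4} | {S1,S2} | {S3,S5}.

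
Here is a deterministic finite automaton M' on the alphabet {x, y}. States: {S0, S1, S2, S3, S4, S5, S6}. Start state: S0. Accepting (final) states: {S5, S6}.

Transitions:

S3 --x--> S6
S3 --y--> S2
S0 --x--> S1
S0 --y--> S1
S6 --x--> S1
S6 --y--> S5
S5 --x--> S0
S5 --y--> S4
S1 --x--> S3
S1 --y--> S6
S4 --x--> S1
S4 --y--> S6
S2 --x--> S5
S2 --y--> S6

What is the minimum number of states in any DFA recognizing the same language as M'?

Every state is reachable, so we keep all 7.
Initial partition by acceptance: {S5,S6} | {S0,S1,S2,S3,S4}.
Split {S5,S6} by δ(·,y) → {S5} and {S6}.
Refine {S0,S1,S2,S3,S4} on symbol x: members go to different blocks, giving {S0,S1,S4} and {S2} and {S3}.
On input x, block {S0,S1,S4} splits into {S0,S4} and {S1}.
Refine {S0,S4} on symbol y: members go to different blocks, giving {S0} and {S4}.
The partition is now stable with 7 blocks: {S5} | {S0} | {S6} | {S2} | {S3} | {S1} | {S4}.

7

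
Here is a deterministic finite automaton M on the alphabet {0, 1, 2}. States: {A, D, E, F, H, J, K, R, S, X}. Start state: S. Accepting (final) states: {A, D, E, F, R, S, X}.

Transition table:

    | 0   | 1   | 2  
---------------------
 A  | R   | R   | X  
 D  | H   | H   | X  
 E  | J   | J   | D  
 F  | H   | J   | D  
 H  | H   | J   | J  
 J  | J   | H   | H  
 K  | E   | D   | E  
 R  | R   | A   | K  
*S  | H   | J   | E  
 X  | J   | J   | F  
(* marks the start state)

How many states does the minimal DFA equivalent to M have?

2

States {A,K,R} cannot be reached from the start state, so discard them.
Start with accepting vs non-accepting: {D,E,F,S,X} | {H,J}.
The partition is now stable with 2 blocks: {D,E,F,S,X} | {H,J}.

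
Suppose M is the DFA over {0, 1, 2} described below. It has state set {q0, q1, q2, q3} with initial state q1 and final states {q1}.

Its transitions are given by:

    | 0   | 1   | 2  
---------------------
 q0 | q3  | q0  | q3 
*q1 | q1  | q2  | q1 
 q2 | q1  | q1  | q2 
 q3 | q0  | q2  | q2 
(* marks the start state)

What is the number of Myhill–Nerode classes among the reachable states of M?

First remove the unreachable states {q0,q3}; 2 states remain.
Initial partition by acceptance: {q1} | {q2}.
Stable partition: {q1} | {q2} — 2 equivalence classes.

2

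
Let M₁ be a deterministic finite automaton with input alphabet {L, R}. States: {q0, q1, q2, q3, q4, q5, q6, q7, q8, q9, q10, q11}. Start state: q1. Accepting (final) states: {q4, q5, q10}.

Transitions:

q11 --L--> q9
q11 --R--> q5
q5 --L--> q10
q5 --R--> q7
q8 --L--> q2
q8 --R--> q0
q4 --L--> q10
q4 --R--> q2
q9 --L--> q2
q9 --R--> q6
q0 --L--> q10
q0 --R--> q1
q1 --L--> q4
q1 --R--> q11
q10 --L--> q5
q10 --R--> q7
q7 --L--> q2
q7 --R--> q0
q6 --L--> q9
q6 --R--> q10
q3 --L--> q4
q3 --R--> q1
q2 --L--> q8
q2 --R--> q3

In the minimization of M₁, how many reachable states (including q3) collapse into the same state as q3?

P0 = {q4,q5,q10} | {q0,q1,q2,q3,q6,q7,q8,q9,q11}.
Split {q0,q1,q2,q3,q6,q7,q8,q9,q11} by δ(·,L) → {q2,q6,q7,q8,q9,q11} and {q0,q1,q3}.
On input R, block {q2,q6,q7,q8,q9,q11} splits into {q2,q7,q8} and {q6,q11} and {q9}.
Split {q0,q1,q3} by δ(·,R) → {q0,q3} and {q1}.
Stable partition: {q4,q5,q10} | {q2,q7,q8} | {q0,q3} | {q6,q11} | {q9} | {q1} — 6 equivalence classes.
The equivalence class containing q3 is {q0,q3}, of size 2.

2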